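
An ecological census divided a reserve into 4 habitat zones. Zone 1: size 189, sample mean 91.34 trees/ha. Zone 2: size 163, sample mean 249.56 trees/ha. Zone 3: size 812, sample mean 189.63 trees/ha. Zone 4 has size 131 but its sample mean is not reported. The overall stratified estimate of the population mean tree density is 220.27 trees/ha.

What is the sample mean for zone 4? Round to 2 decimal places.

559.76

Σ Nₕx̄ₕ = N·μ, so 131·x̄_4 = 1295·220.27 − (189·91.34 + 163·249.56 + 812·189.63).
= 285249.65 − 211921.1 = 73328.55.
x̄_4 = 73328.55 / 131 = 559.7599... → 559.76.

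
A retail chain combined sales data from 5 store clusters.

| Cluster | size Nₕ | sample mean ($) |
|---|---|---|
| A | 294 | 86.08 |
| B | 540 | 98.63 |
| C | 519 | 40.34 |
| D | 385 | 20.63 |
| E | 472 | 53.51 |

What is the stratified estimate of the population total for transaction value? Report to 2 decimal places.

Population total = Σ Nₕ·x̄ₕ (each stratum's size times its mean).
294·86.08 + 540·98.63 + 519·40.34 + 385·20.63 + 472·53.51 = 25307.52 + 53260.2 + 20936.46 + 7942.55 + 25256.72 = 132703.45.

132703.45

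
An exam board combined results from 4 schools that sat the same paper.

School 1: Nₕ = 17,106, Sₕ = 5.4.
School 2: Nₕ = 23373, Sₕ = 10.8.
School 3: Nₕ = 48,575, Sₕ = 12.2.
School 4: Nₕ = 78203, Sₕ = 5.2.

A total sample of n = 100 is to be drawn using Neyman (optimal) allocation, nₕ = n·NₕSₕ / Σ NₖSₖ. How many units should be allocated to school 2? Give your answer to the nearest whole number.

Σ NₕSₕ = 17106·5.4 + 23373·10.8 + 48575·12.2 + 78203·5.2 = 1344071.4.
Share for 2: 252428.4/1344071.4 = 0.18781.
n_2 = 100 × 0.18781 = 18.781... → 19.

19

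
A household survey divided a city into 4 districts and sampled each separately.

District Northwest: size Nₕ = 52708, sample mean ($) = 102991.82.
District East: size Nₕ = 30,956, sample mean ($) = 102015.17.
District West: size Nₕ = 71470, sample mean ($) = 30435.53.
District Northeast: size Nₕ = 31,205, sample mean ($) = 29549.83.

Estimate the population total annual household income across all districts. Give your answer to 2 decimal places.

11683804225.33

Population total = Σ Nₕ·x̄ₕ (each stratum's size times its mean).
52708·102991.82 + 30956·102015.17 + 71470·30435.53 + 31205·29549.83 = 5428492848.56 + 3157981602.52 + 2175227329.1 + 922102445.15 = 11683804225.33.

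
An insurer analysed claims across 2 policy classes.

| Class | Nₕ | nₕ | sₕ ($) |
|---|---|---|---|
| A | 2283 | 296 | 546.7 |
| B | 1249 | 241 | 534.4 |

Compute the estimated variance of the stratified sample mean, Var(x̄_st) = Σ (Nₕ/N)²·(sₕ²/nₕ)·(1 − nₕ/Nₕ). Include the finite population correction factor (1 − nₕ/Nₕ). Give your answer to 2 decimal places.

N = 3532. Term for each stratum: Wₕ²sₕ²/nₕ·(1−nₕ/Nₕ).
Var(x̄_st) = 367.17138 + 119.59071 = 486.76209 → 486.76.

486.76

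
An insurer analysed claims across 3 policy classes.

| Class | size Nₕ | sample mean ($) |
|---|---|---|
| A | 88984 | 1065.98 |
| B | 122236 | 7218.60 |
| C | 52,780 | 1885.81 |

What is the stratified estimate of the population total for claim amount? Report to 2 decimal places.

1076761005.72

Population total = Σ Nₕ·x̄ₕ (each stratum's size times its mean).
88984·1065.98 + 122236·7218.60 + 52780·1885.81 = 94855164.32 + 882372789.6 + 99533051.8 = 1076761005.72.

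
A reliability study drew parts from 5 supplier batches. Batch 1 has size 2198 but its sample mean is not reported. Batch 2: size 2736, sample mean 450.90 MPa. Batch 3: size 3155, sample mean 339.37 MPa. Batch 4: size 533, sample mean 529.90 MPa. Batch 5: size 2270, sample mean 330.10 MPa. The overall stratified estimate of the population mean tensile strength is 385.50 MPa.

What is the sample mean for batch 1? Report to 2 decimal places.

392.51

Σ Nₕx̄ₕ = N·μ, so 2198·x̄_1 = 10892·385.50 − (2736·450.90 + 3155·339.37 + 533·529.90 + 2270·330.10).
= 4198866 − 3336138.45 = 862727.55.
x̄_1 = 862727.55 / 2198 = 392.5057... → 392.51.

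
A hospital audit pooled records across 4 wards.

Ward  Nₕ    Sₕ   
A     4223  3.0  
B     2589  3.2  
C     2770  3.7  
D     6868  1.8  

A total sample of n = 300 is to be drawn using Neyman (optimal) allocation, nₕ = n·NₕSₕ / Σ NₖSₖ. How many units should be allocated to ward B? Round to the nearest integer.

57

Σ NₕSₕ = 4223·3.0 + 2589·3.2 + 2770·3.7 + 6868·1.8 = 43565.2.
Share for B: 8284.8/43565.2 = 0.19017.
n_B = 300 × 0.19017 = 57.051... → 57.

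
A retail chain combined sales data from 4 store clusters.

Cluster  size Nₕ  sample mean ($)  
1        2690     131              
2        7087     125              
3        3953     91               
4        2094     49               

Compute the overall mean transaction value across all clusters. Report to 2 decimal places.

N = 2690 + 7087 + 3953 + 2094 = 15824.
The stratified mean weights each stratum mean by its population share Nₕ/N.
Σ Nₕx̄ₕ = 2690·131 + 7087·125 + 3953·91 + 2094·49 = 352390 + 885875 + 359723 + 102606 = 1700594.
Divide by N: 1700594 / 15824 = 107.4693... → 107.47.

107.47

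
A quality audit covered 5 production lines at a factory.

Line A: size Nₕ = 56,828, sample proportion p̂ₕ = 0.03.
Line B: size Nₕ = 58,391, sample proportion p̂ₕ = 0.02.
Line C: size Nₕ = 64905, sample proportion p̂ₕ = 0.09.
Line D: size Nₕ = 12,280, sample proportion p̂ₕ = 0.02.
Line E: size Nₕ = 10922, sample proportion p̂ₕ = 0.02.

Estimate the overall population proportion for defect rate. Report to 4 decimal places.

0.0451

Wₕ = Nₕ/N with N = 203326: 0.2795, 0.2872, 0.3192, 0.0604, 0.0537.
p̂_st = 0.2795·0.03 + 0.2872·0.02 + 0.3192·0.09 + 0.0604·0.02 + 0.0537·0.02 ≈ 0.045140... → 0.0451.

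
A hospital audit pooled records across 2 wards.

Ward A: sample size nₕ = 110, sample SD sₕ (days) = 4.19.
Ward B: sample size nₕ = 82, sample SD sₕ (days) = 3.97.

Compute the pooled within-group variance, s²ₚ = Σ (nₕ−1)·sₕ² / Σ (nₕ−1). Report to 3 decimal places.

16.791

Degrees of freedom: 109 + 81 = 190.
Σ(nₕ−1)sₕ² = 109·17.5561 + 81·15.7609 = 3190.2478.
s²ₚ = 3190.2478 / 190 = 16.79078... → 16.791.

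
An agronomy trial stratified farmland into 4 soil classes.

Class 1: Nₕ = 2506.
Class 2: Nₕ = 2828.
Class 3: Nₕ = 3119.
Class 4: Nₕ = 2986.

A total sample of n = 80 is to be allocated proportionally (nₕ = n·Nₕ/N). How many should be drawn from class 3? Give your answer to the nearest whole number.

22

Share of class 3 = 3119/11439 = 0.27266.
Allocate 80 × 0.27266 = 21.813... → 22.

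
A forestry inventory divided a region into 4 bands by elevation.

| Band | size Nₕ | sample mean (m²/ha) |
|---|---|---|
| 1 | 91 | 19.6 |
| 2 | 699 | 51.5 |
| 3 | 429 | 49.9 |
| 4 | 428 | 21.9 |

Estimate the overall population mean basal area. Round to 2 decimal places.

N = 1647; weights Wₕ = Nₕ/N = (0.0553, 0.4244, 0.2605, 0.2599).
x̄_st = Σ Wₕ·x̄ₕ = 0.0553·19.6 + 0.4244·51.5 + 0.2605·49.9 + 0.2599·21.9 ≈ 41.6287...
→ 41.63.

41.63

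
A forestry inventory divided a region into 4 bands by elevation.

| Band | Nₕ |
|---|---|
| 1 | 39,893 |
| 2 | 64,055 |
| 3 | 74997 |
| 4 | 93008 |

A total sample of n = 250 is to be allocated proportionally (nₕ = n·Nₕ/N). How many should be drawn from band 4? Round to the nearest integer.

86

N = 39893 + 64055 + 74997 + 93008 = 271953.
n_4 = 250·93008/271953 = 85.500... → 86.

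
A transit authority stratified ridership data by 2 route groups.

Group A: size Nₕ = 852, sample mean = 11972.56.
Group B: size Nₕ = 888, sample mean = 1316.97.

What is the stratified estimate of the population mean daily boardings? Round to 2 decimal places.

6534.53

N = 1740; weights Wₕ = Nₕ/N = (0.4897, 0.5103).
x̄_st = Σ Wₕ·x̄ₕ = 0.4897·11972.56 + 0.5103·1316.97 ≈ 6534.5348...
→ 6534.53.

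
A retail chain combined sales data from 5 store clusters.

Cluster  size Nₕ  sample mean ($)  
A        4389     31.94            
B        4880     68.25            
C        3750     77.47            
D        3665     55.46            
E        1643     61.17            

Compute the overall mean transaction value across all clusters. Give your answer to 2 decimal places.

58.25

x̄_st = (Σ Nₕx̄ₕ) / (Σ Nₕ) = (4389·31.94 + 4880·68.25 + 3750·77.47 + 3665·55.46 + 1643·61.17) / 18327
= 1067520.37 / 18327 = 58.2485... → 58.25.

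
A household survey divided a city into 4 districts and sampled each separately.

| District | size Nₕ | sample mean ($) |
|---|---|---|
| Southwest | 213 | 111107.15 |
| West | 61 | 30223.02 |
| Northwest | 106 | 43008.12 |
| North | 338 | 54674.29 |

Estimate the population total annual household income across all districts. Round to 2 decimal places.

Estimate total by summing Nₕ·x̄ₕ over strata.
213·111107.15 + 61·30223.02 + 106·43008.12 + 338·54674.29 = 23665822.95 + 1843604.22 + 4558860.72 + 18479910.02 = 48548197.91.

48548197.91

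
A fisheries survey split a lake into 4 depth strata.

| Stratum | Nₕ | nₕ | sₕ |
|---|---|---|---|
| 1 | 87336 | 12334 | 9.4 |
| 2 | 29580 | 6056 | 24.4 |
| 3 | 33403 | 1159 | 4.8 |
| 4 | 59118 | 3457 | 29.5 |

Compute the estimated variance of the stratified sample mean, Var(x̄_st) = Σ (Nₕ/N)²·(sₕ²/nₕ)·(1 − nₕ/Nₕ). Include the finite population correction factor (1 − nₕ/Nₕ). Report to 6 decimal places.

N = 209437. Term for each stratum: Wₕ²sₕ²/nₕ·(1−nₕ/Nₕ).
Var(x̄_st) = 0.001069821 + 0.001559539 + 0.000488120 + 0.018884634 = 0.022002114 → 0.022002.

0.022002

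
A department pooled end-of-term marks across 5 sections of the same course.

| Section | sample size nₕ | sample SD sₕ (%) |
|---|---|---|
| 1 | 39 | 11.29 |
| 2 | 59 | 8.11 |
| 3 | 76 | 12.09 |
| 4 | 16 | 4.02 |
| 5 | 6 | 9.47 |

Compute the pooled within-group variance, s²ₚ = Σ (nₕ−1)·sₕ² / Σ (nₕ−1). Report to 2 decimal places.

106.34

1: (39−1)·11.29² = 38·127.4641 = 4843.6358
2: (59−1)·8.11² = 58·65.7721 = 3814.7818
3: (76−1)·12.09² = 75·146.1681 = 10962.6075
4: (16−1)·4.02² = 15·16.1604 = 242.406
5: (6−1)·9.47² = 5·89.6809 = 448.4045
Numerator = 20311.8356; denominator = Σ(nₕ−1) = 191.
s²ₚ = 20311.8356/191 = 106.3447... → 106.34.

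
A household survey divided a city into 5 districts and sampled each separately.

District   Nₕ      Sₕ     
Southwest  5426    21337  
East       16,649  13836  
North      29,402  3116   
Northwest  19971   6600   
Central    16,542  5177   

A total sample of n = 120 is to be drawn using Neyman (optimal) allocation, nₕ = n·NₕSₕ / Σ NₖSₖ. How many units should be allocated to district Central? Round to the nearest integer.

Σ NₕSₕ = 5426·21337 + 16649·13836 + 29402·3116 + 19971·6600 + 16542·5177 = 655193292.
Share for Central: 85637934/655193292 = 0.13071.
n_Central = 120 × 0.13071 = 15.685... → 16.

16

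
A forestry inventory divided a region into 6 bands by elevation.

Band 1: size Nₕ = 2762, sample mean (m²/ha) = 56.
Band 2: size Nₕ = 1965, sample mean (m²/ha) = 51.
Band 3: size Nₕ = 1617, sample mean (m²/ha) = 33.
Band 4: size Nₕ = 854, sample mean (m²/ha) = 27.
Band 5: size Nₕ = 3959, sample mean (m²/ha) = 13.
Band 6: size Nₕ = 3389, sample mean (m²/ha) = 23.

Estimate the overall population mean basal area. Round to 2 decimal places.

31.67

N = 14546; weights Wₕ = Nₕ/N = (0.1899, 0.1351, 0.1112, 0.0587, 0.2722, 0.2330).
x̄_st = Σ Wₕ·x̄ₕ = 0.1899·56 + 0.1351·51 + 0.1112·33 + 0.0587·27 + 0.2722·13 + 0.2330·23 ≈ 31.6733...
→ 31.67.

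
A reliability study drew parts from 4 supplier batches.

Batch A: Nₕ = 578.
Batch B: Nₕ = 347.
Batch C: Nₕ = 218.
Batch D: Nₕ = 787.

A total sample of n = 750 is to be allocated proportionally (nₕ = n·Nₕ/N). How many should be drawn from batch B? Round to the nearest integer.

Share of batch B = 347/1930 = 0.17979.
Allocate 750 × 0.17979 = 134.845... → 135.

135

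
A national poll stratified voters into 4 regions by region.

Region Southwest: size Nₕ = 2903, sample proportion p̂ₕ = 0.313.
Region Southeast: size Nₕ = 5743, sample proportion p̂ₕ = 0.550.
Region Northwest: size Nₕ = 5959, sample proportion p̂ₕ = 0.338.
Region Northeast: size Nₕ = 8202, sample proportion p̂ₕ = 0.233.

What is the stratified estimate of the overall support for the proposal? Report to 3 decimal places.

N = 2903 + 5743 + 5959 + 8202 = 22807.
Overall proportion = Σ (Nₕ/N)·p̂ₕ.
Σ Nₕp̂ₕ = 908.639 + 3158.65 + 2014.142 + 1911.066 = 7992.497.
7992.497 / 22807 = 0.35044... → 0.350.

0.350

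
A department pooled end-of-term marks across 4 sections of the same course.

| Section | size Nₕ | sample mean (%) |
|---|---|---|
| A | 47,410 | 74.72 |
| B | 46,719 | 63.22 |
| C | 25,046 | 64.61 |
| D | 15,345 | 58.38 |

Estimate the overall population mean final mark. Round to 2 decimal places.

N = 47410 + 46719 + 25046 + 15345 = 134520.
Weight each subgroup mean by Nₕ/N and sum.
Σ Nₕx̄ₕ = 47410·74.72 + 46719·63.22 + 25046·64.61 + 15345·58.38 = 3542475.2 + 2953575.18 + 1618222.06 + 895841.1 = 9010113.54.
Divide by N: 9010113.54 / 134520 = 66.9797... → 66.98.

66.98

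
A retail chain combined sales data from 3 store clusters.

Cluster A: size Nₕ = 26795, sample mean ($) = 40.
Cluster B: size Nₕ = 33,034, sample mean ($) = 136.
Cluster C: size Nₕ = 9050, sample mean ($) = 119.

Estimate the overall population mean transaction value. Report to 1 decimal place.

96.4

N = 26795 + 33034 + 9050 = 68879.
Weight each subgroup mean by Nₕ/N and sum.
Σ Nₕx̄ₕ = 26795·40 + 33034·136 + 9050·119 = 1071800 + 4492624 + 1076950 = 6641374.
Divide by N: 6641374 / 68879 = 96.421... → 96.4.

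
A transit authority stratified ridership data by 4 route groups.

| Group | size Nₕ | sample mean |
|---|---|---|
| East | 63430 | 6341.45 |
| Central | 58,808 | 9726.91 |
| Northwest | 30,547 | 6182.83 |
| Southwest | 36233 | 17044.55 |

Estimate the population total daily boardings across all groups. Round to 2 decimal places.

1780700384.94

Estimate total by summing Nₕ·x̄ₕ over strata.
63430·6341.45 + 58808·9726.91 + 30547·6182.83 + 36233·17044.55 = 402238173.5 + 572020123.28 + 188866908.01 + 617575180.15 = 1780700384.94.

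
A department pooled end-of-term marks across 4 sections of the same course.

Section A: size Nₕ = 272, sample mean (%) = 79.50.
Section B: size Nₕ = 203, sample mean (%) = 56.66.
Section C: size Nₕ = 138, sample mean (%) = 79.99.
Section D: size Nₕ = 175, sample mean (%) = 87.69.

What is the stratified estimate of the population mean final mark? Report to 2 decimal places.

N = 788; weights Wₕ = Nₕ/N = (0.3452, 0.2576, 0.1751, 0.2221).
x̄_st = Σ Wₕ·x̄ₕ = 0.3452·79.50 + 0.2576·56.66 + 0.1751·79.99 + 0.2221·87.69 ≈ 75.5207...
→ 75.52.

75.52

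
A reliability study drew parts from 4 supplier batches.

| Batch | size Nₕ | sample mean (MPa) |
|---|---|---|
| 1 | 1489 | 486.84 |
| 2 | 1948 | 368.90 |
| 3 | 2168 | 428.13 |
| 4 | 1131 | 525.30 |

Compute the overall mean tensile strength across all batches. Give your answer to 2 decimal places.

N = 6736; weights Wₕ = Nₕ/N = (0.2211, 0.2892, 0.3219, 0.1679).
x̄_st = Σ Wₕ·x̄ₕ = 0.2211·486.84 + 0.2892·368.90 + 0.3219·428.13 + 0.1679·525.30 ≈ 440.2943...
→ 440.29.

440.29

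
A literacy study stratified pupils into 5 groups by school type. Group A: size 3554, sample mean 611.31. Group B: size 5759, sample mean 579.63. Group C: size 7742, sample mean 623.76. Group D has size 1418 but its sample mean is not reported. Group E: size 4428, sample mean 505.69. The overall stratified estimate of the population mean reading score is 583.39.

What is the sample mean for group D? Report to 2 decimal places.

550.91

N = 3554 + 5759 + 7742 + 1418 + 4428 = 22901.
Overall total = μ·N = 583.39·22901 = 13360214.39.
Subtract the known strata: 3554·611.31 + 5759·579.63 + 7742·623.76 + 4428·505.69 = 12579030.15.
Remaining total for group D: 13360214.39 − 12579030.15 = 781184.24.
Divide by its size: 781184.24 / 1418 = 550.9057... → 550.91.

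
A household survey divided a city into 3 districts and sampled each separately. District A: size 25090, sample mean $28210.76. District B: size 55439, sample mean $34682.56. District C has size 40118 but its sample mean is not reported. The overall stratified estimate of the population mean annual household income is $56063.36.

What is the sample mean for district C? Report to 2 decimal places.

103028.61

Σ Nₕx̄ₕ = N·μ, so 40118·x̄_C = 120647·56063.36 − (25090·28210.76 + 55439·34682.56).
= 6763876193.92 − 2630574412.24 = 4133301781.68.
x̄_C = 4133301781.68 / 40118 = 103028.6101... → 103028.61.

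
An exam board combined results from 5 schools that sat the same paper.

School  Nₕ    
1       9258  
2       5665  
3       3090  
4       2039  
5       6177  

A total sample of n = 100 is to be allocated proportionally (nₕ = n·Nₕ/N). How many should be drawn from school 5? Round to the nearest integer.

24

N = 9258 + 5665 + 3090 + 2039 + 6177 = 26229.
n_5 = 100·6177/26229 = 23.550... → 24.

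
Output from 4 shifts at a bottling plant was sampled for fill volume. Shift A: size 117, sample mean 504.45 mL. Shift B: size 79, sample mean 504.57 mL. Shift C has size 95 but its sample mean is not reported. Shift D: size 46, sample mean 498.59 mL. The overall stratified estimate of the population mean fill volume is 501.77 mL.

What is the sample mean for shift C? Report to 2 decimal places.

N = 117 + 79 + 95 + 46 = 337.
Overall total = μ·N = 501.77·337 = 169096.49.
Subtract the known strata: 117·504.45 + 79·504.57 + 46·498.59 = 121816.82.
Remaining total for shift C: 169096.49 − 121816.82 = 47279.67.
Divide by its size: 47279.67 / 95 = 497.6807... → 497.68.

497.68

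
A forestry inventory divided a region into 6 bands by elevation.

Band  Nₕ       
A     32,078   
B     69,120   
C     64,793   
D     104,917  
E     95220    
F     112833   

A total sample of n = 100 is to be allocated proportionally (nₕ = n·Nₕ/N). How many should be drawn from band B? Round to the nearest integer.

14

N = 32078 + 69120 + 64793 + 104917 + 95220 + 112833 = 478961.
n_B = 100·69120/478961 = 14.431... → 14.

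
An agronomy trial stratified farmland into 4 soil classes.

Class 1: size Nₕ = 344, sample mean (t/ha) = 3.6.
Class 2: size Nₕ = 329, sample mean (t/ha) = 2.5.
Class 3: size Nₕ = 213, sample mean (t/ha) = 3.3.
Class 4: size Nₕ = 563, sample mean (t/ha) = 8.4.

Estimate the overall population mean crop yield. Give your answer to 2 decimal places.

5.17

N = 344 + 329 + 213 + 563 = 1449.
The stratified mean weights each stratum mean by its population share Nₕ/N.
Σ Nₕx̄ₕ = 344·3.6 + 329·2.5 + 213·3.3 + 563·8.4 = 1238.4 + 822.5 + 702.9 + 4729.2 = 7493.
Divide by N: 7493 / 1449 = 5.1712... → 5.17.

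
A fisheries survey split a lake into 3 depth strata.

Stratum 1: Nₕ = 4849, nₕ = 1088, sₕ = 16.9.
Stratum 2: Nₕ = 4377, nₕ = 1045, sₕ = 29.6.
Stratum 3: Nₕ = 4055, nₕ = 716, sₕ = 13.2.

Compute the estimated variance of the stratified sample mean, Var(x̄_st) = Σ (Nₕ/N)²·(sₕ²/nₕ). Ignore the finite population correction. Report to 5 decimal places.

0.14875

N = 13281. Term for each stratum: Wₕ²sₕ²/nₕ.
Var(x̄_st) = 0.03499350 + 0.09106651 + 0.02268585 = 0.14874585 → 0.14875.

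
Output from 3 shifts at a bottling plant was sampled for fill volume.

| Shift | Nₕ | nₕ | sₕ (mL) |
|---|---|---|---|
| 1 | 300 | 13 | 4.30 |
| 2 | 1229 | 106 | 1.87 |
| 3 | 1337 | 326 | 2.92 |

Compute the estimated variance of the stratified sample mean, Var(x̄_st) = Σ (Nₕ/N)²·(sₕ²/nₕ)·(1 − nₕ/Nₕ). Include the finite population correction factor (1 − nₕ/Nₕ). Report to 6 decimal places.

N = 2866; Wₕ = Nₕ/N.
shift 1: (300/2866)²·4.30²/13·(1 − 13/300) = 0.014908857
shift 2: (1229/2866)²·1.87²/106·(1 − 106/1229) = 0.005543150
shift 3: (1337/2866)²·2.92²/326·(1 − 326/1337) = 0.004304060
Sum = 0.024756066 → 0.024756.

0.024756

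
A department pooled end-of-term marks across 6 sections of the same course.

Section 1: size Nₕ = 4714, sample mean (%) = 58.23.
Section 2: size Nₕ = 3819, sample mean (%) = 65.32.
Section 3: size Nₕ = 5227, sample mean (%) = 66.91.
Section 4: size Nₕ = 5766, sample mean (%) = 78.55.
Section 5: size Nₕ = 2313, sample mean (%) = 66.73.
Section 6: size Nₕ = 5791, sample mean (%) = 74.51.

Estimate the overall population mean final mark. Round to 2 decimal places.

x̄_st = (Σ Nₕx̄ₕ) / (Σ Nₕ) = (4714·58.23 + 3819·65.32 + 5227·66.91 + 5766·78.55 + 2313·66.73 + 5791·74.51) / 27630
= 1912445.07 / 27630 = 69.2163... → 69.22.

69.22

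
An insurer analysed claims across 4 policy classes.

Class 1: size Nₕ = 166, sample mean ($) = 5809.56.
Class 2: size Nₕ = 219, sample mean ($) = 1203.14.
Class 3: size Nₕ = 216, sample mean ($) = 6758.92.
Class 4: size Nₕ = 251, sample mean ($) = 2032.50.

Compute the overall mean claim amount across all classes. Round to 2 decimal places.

N = 166 + 219 + 216 + 251 = 852.
The stratified mean weights each stratum mean by its population share Nₕ/N.
Σ Nₕx̄ₕ = 166·5809.56 + 219·1203.14 + 216·6758.92 + 251·2032.50 = 964386.96 + 263487.66 + 1459926.72 + 510157.5 = 3197958.84.
Divide by N: 3197958.84 / 852 = 3753.4728... → 3753.47.

3753.47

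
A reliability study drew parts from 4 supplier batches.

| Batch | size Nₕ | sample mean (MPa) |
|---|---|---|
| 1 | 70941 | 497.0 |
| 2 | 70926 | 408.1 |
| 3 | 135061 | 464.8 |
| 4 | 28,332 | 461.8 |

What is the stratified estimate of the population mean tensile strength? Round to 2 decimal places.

N = 70941 + 70926 + 135061 + 28332 = 305260.
The stratified mean weights each stratum mean by its population share Nₕ/N.
Σ Nₕx̄ₕ = 70941·497.0 + 70926·408.1 + 135061·464.8 + 28332·461.8 = 35257677 + 28944900.6 + 62776352.8 + 13083717.6 = 140062648.
Divide by N: 140062648 / 305260 = 458.8307... → 458.83.

458.83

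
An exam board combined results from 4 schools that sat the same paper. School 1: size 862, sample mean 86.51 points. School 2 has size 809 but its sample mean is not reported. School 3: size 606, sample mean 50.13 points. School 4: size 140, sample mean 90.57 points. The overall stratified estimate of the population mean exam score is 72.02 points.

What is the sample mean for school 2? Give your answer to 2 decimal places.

69.77

N = 862 + 809 + 606 + 140 = 2417.
Overall total = μ·N = 72.02·2417 = 174072.34.
Subtract the known strata: 862·86.51 + 606·50.13 + 140·90.57 = 117630.2.
Remaining total for school 2: 174072.34 − 117630.2 = 56442.14.
Divide by its size: 56442.14 / 809 = 69.7678... → 69.77.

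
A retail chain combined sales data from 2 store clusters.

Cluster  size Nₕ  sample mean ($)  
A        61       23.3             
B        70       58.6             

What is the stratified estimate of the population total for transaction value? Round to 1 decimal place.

Estimate total by summing Nₕ·x̄ₕ over strata.
61·23.3 + 70·58.6 = 1421.3 + 4102 = 5523.3.

5523.3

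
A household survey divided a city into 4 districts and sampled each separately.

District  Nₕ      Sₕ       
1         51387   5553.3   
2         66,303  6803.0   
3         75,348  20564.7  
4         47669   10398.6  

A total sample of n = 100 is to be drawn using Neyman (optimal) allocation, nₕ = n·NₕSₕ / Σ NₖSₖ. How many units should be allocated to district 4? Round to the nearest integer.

1: NₕSₕ = 51387·5553.3 = 285367427.1
2: NₕSₕ = 66303·6803.0 = 451059309
3: NₕSₕ = 75348·20564.7 = 1549509015.6
4: NₕSₕ = 47669·10398.6 = 495690863.4
Σ NₕSₕ = 2781626615.1.
n_4 = 100·495690863.4/2781626615.1 = 17.820... → 18.

18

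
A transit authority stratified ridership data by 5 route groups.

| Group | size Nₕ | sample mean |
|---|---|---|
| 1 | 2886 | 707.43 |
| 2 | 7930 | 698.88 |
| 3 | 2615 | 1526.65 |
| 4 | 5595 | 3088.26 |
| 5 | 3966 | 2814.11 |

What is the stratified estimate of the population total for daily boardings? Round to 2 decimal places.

Population total = Σ Nₕ·x̄ₕ (each stratum's size times its mean).
2886·707.43 + 7930·698.88 + 2615·1526.65 + 5595·3088.26 + 3966·2814.11 = 2041642.98 + 5542118.4 + 3992189.75 + 17278814.7 + 11160760.26 = 40015526.09.

40015526.09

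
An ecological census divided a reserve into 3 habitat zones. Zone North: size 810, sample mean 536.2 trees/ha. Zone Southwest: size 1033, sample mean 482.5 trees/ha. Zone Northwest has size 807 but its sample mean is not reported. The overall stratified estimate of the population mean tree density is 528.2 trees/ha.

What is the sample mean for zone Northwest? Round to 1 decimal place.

Σ Nₕx̄ₕ = N·μ, so 807·x̄_Northwest = 2650·528.2 − (810·536.2 + 1033·482.5).
= 1399730 − 932744.5 = 466985.5.
x̄_Northwest = 466985.5 / 807 = 578.669... → 578.7.

578.7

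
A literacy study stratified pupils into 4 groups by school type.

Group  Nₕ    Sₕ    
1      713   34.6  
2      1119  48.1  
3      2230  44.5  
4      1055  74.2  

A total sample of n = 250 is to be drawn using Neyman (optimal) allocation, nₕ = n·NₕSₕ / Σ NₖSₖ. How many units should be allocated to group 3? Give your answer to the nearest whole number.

97

1: NₕSₕ = 713·34.6 = 24669.8
2: NₕSₕ = 1119·48.1 = 53823.9
3: NₕSₕ = 2230·44.5 = 99235
4: NₕSₕ = 1055·74.2 = 78281
Σ NₕSₕ = 256009.7.
n_3 = 250·99235/256009.7 = 96.906... → 97.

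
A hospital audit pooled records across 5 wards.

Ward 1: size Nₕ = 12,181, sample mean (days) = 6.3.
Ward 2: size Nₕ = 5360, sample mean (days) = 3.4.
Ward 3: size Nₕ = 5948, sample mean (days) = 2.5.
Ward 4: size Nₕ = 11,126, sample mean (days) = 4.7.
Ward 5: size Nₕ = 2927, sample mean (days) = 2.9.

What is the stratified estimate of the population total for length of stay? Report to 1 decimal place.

170614.8

1: 12181·6.3 = 76740.3
2: 5360·3.4 = 18224
3: 5948·2.5 = 14870
4: 11126·4.7 = 52292.2
5: 2927·2.9 = 8488.3
τ̂ = Σ Nₕx̄ₕ = 170614.8.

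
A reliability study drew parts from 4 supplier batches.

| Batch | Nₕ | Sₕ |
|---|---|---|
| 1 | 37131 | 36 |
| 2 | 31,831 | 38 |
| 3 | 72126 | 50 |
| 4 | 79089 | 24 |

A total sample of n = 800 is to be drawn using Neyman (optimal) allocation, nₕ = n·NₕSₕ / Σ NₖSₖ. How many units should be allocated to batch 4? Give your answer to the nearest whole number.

1: NₕSₕ = 37131·36 = 1336716
2: NₕSₕ = 31831·38 = 1209578
3: NₕSₕ = 72126·50 = 3606300
4: NₕSₕ = 79089·24 = 1898136
Σ NₕSₕ = 8050730.
n_4 = 800·1898136/8050730 = 188.618... → 189.

189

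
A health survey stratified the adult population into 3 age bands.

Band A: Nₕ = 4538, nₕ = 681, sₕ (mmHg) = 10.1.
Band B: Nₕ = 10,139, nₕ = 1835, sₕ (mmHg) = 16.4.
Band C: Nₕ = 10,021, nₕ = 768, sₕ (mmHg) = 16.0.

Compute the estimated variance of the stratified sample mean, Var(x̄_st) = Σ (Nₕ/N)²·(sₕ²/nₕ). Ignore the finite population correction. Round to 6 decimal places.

N = 24698; Wₕ = Nₕ/N.
band A: (4538/24698)²·10.1²/681 = 0.005057094
band B: (10139/24698)²·16.4²/1835 = 0.024701214
band C: (10021/24698)²·16.0²/768 = 0.054875349
Sum = 0.084633658 → 0.084634.

0.084634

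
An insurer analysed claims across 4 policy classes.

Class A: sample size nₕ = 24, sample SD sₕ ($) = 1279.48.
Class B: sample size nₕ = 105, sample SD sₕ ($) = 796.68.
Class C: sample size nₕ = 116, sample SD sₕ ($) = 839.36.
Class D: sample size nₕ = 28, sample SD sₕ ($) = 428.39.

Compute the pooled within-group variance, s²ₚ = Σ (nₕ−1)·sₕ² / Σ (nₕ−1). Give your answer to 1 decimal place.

Degrees of freedom: 23 + 104 + 115 + 27 = 269.
Σ(nₕ−1)sₕ² = 23·1637069.0704 + 104·634699.0224 + 115·704525.2096 + 27·183517.9921 = 189636671.8395.
s²ₚ = 189636671.8395 / 269 = 704969.040... → 704969.0.

704969.0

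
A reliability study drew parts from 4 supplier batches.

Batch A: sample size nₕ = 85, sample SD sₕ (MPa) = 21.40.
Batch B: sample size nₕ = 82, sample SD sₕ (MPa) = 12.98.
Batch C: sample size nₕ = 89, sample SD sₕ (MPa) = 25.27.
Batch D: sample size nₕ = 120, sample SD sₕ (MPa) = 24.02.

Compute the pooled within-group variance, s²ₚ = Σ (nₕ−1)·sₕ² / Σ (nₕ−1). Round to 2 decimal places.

475.72

Degrees of freedom: 84 + 81 + 88 + 119 = 372.
Σ(nₕ−1)sₕ² = 84·457.96 + 81·168.4804 + 88·638.5729 + 119·576.9604 = 176968.2552.
s²ₚ = 176968.2552 / 372 = 475.7211... → 475.72.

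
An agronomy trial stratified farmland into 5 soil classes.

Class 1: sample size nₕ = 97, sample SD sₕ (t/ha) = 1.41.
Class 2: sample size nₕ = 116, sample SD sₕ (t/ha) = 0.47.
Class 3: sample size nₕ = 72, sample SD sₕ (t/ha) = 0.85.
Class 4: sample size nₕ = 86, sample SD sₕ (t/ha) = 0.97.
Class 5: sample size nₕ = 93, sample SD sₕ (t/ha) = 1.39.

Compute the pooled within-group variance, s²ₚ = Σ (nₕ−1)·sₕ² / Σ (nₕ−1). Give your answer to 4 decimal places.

Degrees of freedom: 96 + 115 + 71 + 85 + 92 = 459.
Σ(nₕ−1)sₕ² = 96·1.9881 + 115·0.2209 + 71·0.7225 + 85·0.9409 + 92·1.9321 = 525.2883.
s²ₚ = 525.2883 / 459 = 1.144419... → 1.1444.

1.1444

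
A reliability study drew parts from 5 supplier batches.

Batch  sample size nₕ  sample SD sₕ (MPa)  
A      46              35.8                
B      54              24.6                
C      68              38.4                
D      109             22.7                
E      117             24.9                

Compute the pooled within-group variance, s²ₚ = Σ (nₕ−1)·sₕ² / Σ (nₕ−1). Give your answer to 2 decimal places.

812.64

A: (46−1)·35.8² = 45·1281.64 = 57673.8
B: (54−1)·24.6² = 53·605.16 = 32073.48
C: (68−1)·38.4² = 67·1474.56 = 98795.52
D: (109−1)·22.7² = 108·515.29 = 55651.32
E: (117−1)·24.9² = 116·620.01 = 71921.16
Numerator = 316115.28; denominator = Σ(nₕ−1) = 389.
s²ₚ = 316115.28/389 = 812.6357... → 812.64.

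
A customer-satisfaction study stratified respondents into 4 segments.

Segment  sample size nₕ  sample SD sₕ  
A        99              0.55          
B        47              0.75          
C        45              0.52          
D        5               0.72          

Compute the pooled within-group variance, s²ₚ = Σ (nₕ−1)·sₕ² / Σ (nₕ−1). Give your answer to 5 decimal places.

Degrees of freedom: 98 + 46 + 44 + 4 = 192.
Σ(nₕ−1)sₕ² = 98·0.3025 + 46·0.5625 + 44·0.2704 + 4·0.5184 = 69.4912.
s²ₚ = 69.4912 / 192 = 0.3619333... → 0.36193.

0.36193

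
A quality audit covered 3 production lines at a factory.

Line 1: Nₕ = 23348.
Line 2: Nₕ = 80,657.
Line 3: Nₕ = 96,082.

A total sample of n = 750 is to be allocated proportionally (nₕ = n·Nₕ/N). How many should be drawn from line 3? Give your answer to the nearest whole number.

N = 23348 + 80657 + 96082 = 200087.
n_3 = 750·96082/200087 = 360.151... → 360.

360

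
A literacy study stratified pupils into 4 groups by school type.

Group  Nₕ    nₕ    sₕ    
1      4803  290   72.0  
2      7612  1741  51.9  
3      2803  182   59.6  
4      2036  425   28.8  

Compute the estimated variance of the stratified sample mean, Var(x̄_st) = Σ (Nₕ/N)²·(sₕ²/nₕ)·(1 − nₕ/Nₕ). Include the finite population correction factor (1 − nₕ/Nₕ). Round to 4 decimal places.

2.0370

N = 17254. Term for each stratum: Wₕ²sₕ²/nₕ·(1−nₕ/Nₕ).
Var(x̄_st) = 1.3015634 + 0.2322561 + 0.4816501 + 0.0215025 = 2.0369722 → 2.0370.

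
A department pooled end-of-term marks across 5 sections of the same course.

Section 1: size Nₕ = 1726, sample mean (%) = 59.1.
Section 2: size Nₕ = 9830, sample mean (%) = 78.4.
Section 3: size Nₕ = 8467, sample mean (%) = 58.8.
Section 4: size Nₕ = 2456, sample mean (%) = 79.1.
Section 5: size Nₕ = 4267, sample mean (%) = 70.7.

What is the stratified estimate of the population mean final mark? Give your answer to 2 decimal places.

N = 26746; weights Wₕ = Nₕ/N = (0.0645, 0.3675, 0.3166, 0.0918, 0.1595).
x̄_st = Σ Wₕ·x̄ₕ = 0.0645·59.1 + 0.3675·78.4 + 0.3166·58.8 + 0.0918·79.1 + 0.1595·70.7 ≈ 69.7856...
→ 69.79.

69.79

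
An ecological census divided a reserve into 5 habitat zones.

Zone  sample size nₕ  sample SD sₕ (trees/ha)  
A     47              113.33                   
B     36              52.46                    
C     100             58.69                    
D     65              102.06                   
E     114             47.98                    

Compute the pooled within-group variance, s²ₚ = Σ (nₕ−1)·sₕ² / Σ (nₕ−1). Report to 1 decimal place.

A: (47−1)·113.33² = 46·12843.6889 = 590809.6894
B: (36−1)·52.46² = 35·2752.0516 = 96321.806
C: (100−1)·58.69² = 99·3444.5161 = 341007.0939
D: (65−1)·102.06² = 64·10416.2436 = 666639.5904
E: (114−1)·47.98² = 113·2302.0804 = 260135.0852
Numerator = 1954913.2649; denominator = Σ(nₕ−1) = 357.
s²ₚ = 1954913.2649/357 = 5475.948... → 5475.9.

5475.9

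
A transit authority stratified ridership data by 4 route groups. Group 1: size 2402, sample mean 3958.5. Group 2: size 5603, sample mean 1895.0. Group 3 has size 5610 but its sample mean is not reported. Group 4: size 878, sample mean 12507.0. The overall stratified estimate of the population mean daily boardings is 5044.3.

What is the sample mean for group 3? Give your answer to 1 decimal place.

N = 2402 + 5603 + 5610 + 878 = 14493.
Overall total = μ·N = 5044.3·14493 = 73107039.9.
Subtract the known strata: 2402·3958.5 + 5603·1895.0 + 878·12507.0 = 31107148.
Remaining total for group 3: 73107039.9 − 31107148 = 41999891.9.
Divide by its size: 41999891.9 / 5610 = 7486.612... → 7486.6.

7486.6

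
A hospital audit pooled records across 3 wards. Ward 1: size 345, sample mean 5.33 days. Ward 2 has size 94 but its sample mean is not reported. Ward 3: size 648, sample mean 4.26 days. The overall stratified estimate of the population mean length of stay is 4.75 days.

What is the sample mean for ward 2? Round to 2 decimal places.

6.00

N = 345 + 94 + 648 = 1087.
Overall total = μ·N = 4.75·1087 = 5163.25.
Subtract the known strata: 345·5.33 + 648·4.26 = 4599.33.
Remaining total for ward 2: 5163.25 − 4599.33 = 563.92.
Divide by its size: 563.92 / 94 = 5.9991... → 6.00.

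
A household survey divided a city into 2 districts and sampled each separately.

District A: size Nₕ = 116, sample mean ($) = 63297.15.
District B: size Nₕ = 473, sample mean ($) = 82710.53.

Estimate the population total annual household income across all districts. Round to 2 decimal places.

A: 116·63297.15 = 7342469.4
B: 473·82710.53 = 39122080.69
τ̂ = Σ Nₕx̄ₕ = 46464550.09.

46464550.09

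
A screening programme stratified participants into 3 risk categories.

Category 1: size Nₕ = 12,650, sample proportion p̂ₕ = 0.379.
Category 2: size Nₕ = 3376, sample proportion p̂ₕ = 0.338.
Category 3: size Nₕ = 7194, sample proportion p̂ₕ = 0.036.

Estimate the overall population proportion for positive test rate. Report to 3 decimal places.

N = 12650 + 3376 + 7194 = 23220.
Overall proportion = Σ (Nₕ/N)·p̂ₕ.
Σ Nₕp̂ₕ = 4794.35 + 1141.088 + 258.984 = 6194.422.
6194.422 / 23220 = 0.26677... → 0.267.

0.267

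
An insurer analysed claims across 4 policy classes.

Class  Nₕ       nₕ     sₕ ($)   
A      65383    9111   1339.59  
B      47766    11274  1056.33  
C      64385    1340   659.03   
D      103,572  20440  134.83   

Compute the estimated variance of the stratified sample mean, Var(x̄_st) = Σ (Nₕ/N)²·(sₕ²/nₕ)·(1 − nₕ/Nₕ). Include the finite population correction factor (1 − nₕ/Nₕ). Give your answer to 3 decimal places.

N = 281106. Term for each stratum: Wₕ²sₕ²/nₕ·(1−nₕ/Nₕ).
Var(x̄_st) = 9.170536 + 2.183220 + 16.649481 + 0.096909 = 28.100145 → 28.100.

28.100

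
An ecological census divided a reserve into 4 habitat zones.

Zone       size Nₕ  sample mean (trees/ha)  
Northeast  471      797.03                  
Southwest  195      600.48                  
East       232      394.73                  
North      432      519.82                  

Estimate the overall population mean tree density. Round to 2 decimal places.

608.00

N = 471 + 195 + 232 + 432 = 1330.
Overall mean = Σ (Nₕ/N)·x̄ₕ — weight by population share, not a simple average.
Σ Nₕx̄ₕ = 471·797.03 + 195·600.48 + 232·394.73 + 432·519.82 = 375401.13 + 117093.6 + 91577.36 + 224562.24 = 808634.33.
Divide by N: 808634.33 / 1330 = 607.9957... → 608.00.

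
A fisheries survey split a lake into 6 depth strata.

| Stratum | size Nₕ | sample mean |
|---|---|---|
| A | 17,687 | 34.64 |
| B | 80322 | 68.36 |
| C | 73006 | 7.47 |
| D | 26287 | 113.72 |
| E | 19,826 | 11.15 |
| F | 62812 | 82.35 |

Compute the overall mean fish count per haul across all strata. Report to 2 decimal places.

x̄_st = (Σ Nₕx̄ₕ) / (Σ Nₕ) = (17687·34.64 + 80322·68.36 + 73006·7.47 + 26287·113.72 + 19826·11.15 + 62812·82.35) / 279940
= 15031830.16 / 279940 = 53.6966... → 53.70.

53.70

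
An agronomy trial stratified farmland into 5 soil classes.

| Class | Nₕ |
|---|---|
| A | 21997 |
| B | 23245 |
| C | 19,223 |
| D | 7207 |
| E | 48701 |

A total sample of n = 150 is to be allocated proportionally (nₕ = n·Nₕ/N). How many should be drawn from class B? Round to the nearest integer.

29

N = 21997 + 23245 + 19223 + 7207 + 48701 = 120373.
n_B = 150·23245/120373 = 28.966... → 29.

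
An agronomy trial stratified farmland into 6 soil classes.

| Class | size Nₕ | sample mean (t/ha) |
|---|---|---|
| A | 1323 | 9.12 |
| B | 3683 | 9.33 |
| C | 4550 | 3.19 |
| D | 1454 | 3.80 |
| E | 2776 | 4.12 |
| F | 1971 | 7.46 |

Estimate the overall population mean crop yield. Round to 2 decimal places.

5.88

x̄_st = (Σ Nₕx̄ₕ) / (Σ Nₕ) = (1323·9.12 + 3683·9.33 + 4550·3.19 + 1454·3.80 + 2776·4.12 + 1971·7.46) / 15757
= 92608.63 / 15757 = 5.8773... → 5.88.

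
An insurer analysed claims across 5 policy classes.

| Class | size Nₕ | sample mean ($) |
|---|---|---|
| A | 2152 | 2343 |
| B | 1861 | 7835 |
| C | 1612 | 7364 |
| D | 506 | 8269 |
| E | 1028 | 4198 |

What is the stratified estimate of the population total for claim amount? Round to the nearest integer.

A: 2152·2343 = 5042136
B: 1861·7835 = 14580935
C: 1612·7364 = 11870768
D: 506·8269 = 4184114
E: 1028·4198 = 4315544
τ̂ = Σ Nₕx̄ₕ = 39993497.

39993497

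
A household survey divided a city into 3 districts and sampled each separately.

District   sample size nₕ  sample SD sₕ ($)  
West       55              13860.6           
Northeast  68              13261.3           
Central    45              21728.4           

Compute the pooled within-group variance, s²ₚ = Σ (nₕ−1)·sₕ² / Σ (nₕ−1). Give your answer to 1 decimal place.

260184629.6

West: (55−1)·13860.6² = 54·192116232.36 = 10374276547.44
Northeast: (68−1)·13261.3² = 67·175862077.69 = 11782759205.23
Central: (45−1)·21728.4² = 44·472123366.56 = 20773428128.64
Numerator = 42930463881.31; denominator = Σ(nₕ−1) = 165.
s²ₚ = 42930463881.31/165 = 260184629.584... → 260184629.6.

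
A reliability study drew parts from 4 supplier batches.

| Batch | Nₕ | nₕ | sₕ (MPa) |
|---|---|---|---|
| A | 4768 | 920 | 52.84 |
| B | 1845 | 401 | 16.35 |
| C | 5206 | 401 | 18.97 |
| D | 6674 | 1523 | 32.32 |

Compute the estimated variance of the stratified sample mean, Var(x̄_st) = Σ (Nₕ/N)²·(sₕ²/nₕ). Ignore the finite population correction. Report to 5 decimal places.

0.36883

N = 18493; Wₕ = Nₕ/N.
batch A: (4768/18493)²·52.84²/920 = 0.20174164
batch B: (1845/18493)²·16.35²/401 = 0.00663543
batch C: (5206/18493)²·18.97²/401 = 0.07111871
batch D: (6674/18493)²·32.32²/1523 = 0.08933064
Sum = 0.36882643 → 0.36883.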